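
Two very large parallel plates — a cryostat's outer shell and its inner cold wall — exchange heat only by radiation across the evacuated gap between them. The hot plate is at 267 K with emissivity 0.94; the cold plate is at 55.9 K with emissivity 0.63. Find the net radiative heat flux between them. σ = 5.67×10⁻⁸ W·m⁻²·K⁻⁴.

q ≈ 174 W/m²

For two infinite grey parallel plates, q = σ(T₁⁴ − T₂⁴)/(1/ε₁ + 1/ε₂ − 1).
T₁⁴ − T₂⁴ = 5.082×10⁹ − 9.764×10⁶ = 5.072×10⁹ K⁴.
1/ε₁ + 1/ε₂ − 1 = 1.064 + 1.587 − 1 = 1.651.
q = 5.67×10⁻⁸ × 5.072×10⁹ / 1.651.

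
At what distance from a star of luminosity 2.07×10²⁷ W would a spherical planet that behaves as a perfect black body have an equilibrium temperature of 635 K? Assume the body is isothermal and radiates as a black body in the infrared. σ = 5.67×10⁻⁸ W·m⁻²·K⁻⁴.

For an isothermal black-emitting sphere, (1−a)S·πr² = σ·4πr²·T⁴ ⇒ S = 4σT⁴/(1−a).
S = 4·5.67×10⁻⁸·(635)⁴/1.00 = 36880 W/m².
Flux falls as S = L/(4πd²), so d = √(L/(4πS)) = √(2.07×10²⁷/(4π·36880)).

d ≈ 6.68×10¹⁰ m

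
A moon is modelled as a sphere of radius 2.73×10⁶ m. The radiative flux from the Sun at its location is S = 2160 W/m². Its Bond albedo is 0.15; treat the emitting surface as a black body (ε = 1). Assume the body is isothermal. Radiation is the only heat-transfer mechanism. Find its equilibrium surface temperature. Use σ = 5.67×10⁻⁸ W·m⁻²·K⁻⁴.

At equilibrium, absorbed power = emitted power.
Absorbing cross-section = πr² = 2.341×10¹³ m²; emitting surface = 4πr² = 9.366×10¹³ m² (ratio 4).
(1−a)S·A_cross = εσ·A_surf·T⁴  ⇒  T⁴ = (1−a)S/(4σ).
T⁴ = 0.850·2160/(4·5.67×10⁻⁸) = 8.095×10⁹ K⁴.
T = (8.095×10⁹)^(1/4).

T ≈ 300 K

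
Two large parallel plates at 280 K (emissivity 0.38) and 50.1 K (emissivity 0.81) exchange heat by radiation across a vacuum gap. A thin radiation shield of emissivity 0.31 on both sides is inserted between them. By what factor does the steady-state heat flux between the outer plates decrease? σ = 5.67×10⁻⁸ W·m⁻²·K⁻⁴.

factor ≈ 2.90

Without shield: q₀ = σΔ(T⁴)/(1/ε₁+1/ε₂−1) with denominator 2.866.
With shield the two gaps are in series; the resistances add: (1/ε₁+1/ε_s−1)+(1/ε_s+1/ε₂−1) = 4.857+3.460 = 8.318.
Heat-flux ratio q₀/q = 8.318/2.866.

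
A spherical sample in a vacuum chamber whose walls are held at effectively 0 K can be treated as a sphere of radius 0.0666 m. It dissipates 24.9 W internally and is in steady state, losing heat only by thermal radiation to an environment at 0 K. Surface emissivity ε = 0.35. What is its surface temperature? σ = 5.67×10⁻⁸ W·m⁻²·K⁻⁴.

T ≈ 387 K

Steady state: internal power = radiated power, P = εσA T⁴.
Radiating area A = 4πr² = 0.05574 m².
T⁴ = P/(εσA) = 24.9/(0.35·5.67×10⁻⁸·0.05574) = 2.251×10¹⁰ K⁴.
T = (2.251×10¹⁰)^(1/4).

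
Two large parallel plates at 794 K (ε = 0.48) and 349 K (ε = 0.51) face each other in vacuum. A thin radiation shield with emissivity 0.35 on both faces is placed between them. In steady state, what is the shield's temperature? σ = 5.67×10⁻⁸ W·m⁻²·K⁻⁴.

In steady state the net flux on the hot side equals that on the cold side.
σ(T₁⁴−T_s⁴)/D₁ = σ(T_s⁴−T₂⁴)/D₂, with D₁ = 1/ε₁+1/ε_s−1 = 3.940, D₂ = 1/ε_s+1/ε₂−1 = 3.818.
Solve for T_s⁴: T_s⁴ = (D₂·T₁⁴ + D₁·T₂⁴)/(D₁+D₂) = 2.031×10¹¹ K⁴.

T_s ≈ 671 K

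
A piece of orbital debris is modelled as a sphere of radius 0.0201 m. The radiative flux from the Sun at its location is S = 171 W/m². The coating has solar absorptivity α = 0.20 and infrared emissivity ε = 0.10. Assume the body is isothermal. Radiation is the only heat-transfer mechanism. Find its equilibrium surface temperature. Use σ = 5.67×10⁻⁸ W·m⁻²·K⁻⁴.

At equilibrium, absorbed power = emitted power.
Absorbing cross-section = πr² = 0.001269 m²; emitting surface = 4πr² = 0.005077 m² (ratio 4).
αS·A_cross = εσ·A_surf·T⁴  ⇒  T⁴ = αS/(ε·4σ).
T⁴ = 0.200·171/(0.10·4·5.67×10⁻⁸) = 1.508×10⁹ K⁴.
T = (1.508×10⁹)^(1/4).

T ≈ 197 K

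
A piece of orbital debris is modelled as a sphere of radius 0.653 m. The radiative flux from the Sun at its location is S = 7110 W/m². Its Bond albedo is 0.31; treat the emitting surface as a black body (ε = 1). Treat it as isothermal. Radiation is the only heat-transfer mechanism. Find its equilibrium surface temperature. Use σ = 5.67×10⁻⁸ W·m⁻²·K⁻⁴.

At equilibrium, absorbed power = emitted power.
Absorbing cross-section = πr² = 1.340 m²; emitting surface = 4πr² = 5.358 m² (ratio 4).
(1−a)S·A_cross = εσ·A_surf·T⁴  ⇒  T⁴ = (1−a)S/(4σ).
T⁴ = 0.690·7110/(4·5.67×10⁻⁸) = 2.163×10¹⁰ K⁴.
T = (2.163×10¹⁰)^(1/4).

T ≈ 384 K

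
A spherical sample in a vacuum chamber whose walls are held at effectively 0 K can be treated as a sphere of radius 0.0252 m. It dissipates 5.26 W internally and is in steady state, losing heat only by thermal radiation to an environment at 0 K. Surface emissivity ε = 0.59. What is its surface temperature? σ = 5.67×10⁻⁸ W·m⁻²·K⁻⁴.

Steady state: internal power = radiated power, P = εσA T⁴.
Radiating area A = 4πr² = 0.007980 m².
T⁴ = P/(εσA) = 5.26/(0.59·5.67×10⁻⁸·0.007980) = 1.970×10¹⁰ K⁴.
T = (1.970×10¹⁰)^(1/4).

T ≈ 375 K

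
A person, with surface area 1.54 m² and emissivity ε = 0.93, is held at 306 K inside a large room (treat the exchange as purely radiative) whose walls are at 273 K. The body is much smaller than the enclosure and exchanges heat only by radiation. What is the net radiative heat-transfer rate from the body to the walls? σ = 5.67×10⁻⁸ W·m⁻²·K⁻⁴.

For a small grey body in a large enclosure: P_net = εσA(T_body⁴ − T_wall⁴).
A = 1.54 m²; T_body⁴ − T_wall⁴ = 8.768×10⁹ − 5.555×10⁹ = 3.213×10⁹ K⁴.
|P_net| = 0.93·5.67×10⁻⁸·1.540·3.213×10⁹.

P_net ≈ 261 W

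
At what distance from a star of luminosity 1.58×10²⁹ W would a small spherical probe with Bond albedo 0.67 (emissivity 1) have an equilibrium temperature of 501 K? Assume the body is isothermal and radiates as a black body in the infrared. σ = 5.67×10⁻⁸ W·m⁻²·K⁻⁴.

d ≈ 5.39×10¹¹ m

For an isothermal black-emitting sphere, (1−a)S·πr² = σ·4πr²·T⁴ ⇒ S = 4σT⁴/(1−a).
S = 4·5.67×10⁻⁸·(501)⁴/0.330 = 43300 W/m².
Flux falls as S = L/(4πd²), so d = √(L/(4πS)) = √(1.58×10²⁹/(4π·43300)).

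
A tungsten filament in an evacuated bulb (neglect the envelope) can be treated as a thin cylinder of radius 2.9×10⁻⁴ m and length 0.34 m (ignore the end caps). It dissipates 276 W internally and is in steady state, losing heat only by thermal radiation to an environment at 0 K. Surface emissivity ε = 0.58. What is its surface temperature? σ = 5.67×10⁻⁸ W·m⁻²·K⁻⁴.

T ≈ 1920 K

Steady state: internal power = radiated power, P = εσA T⁴.
Radiating area A = 2πrL = 6.195×10⁻⁴ m².
T⁴ = P/(εσA) = 276/(0.58·5.67×10⁻⁸·6.195×10⁻⁴) = 1.355×10¹³ K⁴.
T = (1.355×10¹³)^(1/4).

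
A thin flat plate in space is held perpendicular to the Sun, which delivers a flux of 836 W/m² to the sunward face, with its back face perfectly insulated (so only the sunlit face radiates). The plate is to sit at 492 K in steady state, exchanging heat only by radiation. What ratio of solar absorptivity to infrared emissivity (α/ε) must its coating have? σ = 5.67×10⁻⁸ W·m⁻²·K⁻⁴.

α/ε ≈ 3.97

Balance: αS·A = εσ·1A·T⁴ ⇒ α/ε = σT⁴/S.
α/ε = 5.67×10⁻⁸·(492)⁴/836 = 5.67×10⁻⁸·5.859×10¹⁰/836.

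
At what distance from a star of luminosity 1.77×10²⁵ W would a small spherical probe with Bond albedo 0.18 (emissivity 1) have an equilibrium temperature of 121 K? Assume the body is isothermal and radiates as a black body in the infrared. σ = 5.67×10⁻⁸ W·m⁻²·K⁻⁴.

d ≈ 1.54×10¹¹ m

For an isothermal black-emitting sphere, (1−a)S·πr² = σ·4πr²·T⁴ ⇒ S = 4σT⁴/(1−a).
S = 4·5.67×10⁻⁸·(121)⁴/0.820 = 59.29 W/m².
Flux falls as S = L/(4πd²), so d = √(L/(4πS)) = √(1.77×10²⁵/(4π·59.29)).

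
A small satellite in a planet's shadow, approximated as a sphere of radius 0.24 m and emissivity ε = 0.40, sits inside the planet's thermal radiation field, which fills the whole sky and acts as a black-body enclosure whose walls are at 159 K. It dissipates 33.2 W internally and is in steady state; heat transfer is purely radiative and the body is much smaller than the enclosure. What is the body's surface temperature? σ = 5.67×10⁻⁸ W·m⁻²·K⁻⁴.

For a small grey body in a large enclosure, net radiated power = εσA(T⁴ − T_w⁴).
Steady state: P = εσA(T⁴ − T_w⁴) with A = 4πr² = 0.7238 m².
T⁴ = P/(εσA) + T_w⁴ = 33.2/(0.40·5.67×10⁻⁸·0.7238) + (159)⁴
    = 2.022×10⁹ + 6.391×10⁸ = 2.662×10⁹ K⁴.

T ≈ 227 K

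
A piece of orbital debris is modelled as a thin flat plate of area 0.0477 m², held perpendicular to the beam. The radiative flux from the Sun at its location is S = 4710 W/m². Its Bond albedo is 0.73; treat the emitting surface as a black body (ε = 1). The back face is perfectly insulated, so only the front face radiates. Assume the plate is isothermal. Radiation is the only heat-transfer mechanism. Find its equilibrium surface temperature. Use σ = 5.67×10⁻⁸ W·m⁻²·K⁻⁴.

At equilibrium, absorbed power = emitted power.
Absorbing cross-section = A = 0.04770 m²; emitting surface = A = 0.04770 m² (ratio 1).
(1−a)S·A_cross = εσ·A_surf·T⁴  ⇒  T⁴ = (1−a)S/(1σ).
T⁴ = 0.270·4710/(1·5.67×10⁻⁸) = 2.243×10¹⁰ K⁴.
T = (2.243×10¹⁰)^(1/4).

T ≈ 387 K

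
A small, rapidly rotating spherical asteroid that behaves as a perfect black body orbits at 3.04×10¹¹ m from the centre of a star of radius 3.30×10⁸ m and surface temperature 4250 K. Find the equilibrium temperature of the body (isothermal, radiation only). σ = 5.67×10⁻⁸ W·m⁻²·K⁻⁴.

T ≈ 99.0 K

The star's surface emits σT_*⁴; at distance d the flux is S = σT_*⁴(R_*/d)².
S = 5.67×10⁻⁸·(4250)⁴·(3.30×10⁸/3.04×10¹¹)² = 21.80 W/m².
For an isothermal sphere T⁴ = (1−a)S/(4σ) = 9.611×10⁷ K⁴.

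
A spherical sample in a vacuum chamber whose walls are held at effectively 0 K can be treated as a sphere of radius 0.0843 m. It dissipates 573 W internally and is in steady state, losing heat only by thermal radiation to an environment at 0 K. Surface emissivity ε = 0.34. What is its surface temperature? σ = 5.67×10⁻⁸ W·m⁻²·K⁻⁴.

T ≈ 760 K

Steady state: internal power = radiated power, P = εσA T⁴.
Radiating area A = 4πr² = 0.08930 m².
T⁴ = P/(εσA) = 573/(0.34·5.67×10⁻⁸·0.08930) = 3.328×10¹¹ K⁴.
T = (3.328×10¹¹)^(1/4).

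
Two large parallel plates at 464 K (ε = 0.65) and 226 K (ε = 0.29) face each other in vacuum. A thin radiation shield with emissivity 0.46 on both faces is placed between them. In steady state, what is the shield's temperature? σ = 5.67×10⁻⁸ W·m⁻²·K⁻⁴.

In steady state the net flux on the hot side equals that on the cold side.
σ(T₁⁴−T_s⁴)/D₁ = σ(T_s⁴−T₂⁴)/D₂, with D₁ = 1/ε₁+1/ε_s−1 = 2.712, D₂ = 1/ε_s+1/ε₂−1 = 4.622.
Solve for T_s⁴: T_s⁴ = (D₂·T₁⁴ + D₁·T₂⁴)/(D₁+D₂) = 3.018×10¹⁰ K⁴.

T_s ≈ 417 K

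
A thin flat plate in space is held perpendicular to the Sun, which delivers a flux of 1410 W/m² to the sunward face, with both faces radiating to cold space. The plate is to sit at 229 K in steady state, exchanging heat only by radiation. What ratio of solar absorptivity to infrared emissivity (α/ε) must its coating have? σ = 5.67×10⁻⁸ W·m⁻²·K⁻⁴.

Balance: αS·A = εσ·2A·T⁴ ⇒ α/ε = 2σT⁴/S.
α/ε = 2·5.67×10⁻⁸·(229)⁴/1410 = 2·5.67×10⁻⁸·2.750×10⁹/1410.

α/ε ≈ 0.221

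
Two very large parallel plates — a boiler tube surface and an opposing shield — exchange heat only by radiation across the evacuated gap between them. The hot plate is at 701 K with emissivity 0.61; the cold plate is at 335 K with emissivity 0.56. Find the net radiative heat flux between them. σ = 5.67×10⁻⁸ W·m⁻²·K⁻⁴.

q ≈ 5350 W/m²

For two infinite grey parallel plates, q = σ(T₁⁴ − T₂⁴)/(1/ε₁ + 1/ε₂ − 1).
T₁⁴ − T₂⁴ = 2.415×10¹¹ − 1.259×10¹⁰ = 2.289×10¹¹ K⁴.
1/ε₁ + 1/ε₂ − 1 = 1.639 + 1.786 − 1 = 2.425.
q = 5.67×10⁻⁸ × 2.289×10¹¹ / 2.425.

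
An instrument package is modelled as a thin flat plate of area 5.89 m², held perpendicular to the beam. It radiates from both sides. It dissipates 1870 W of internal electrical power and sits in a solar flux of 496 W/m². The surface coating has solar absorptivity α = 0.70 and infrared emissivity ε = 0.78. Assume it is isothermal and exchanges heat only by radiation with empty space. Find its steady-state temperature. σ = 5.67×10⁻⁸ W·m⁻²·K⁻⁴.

At steady state, absorbed solar power + internal power = radiated power.
Absorbed: α·S·A_cross = 0.70·496·5.890 = 2045 W (cross-section A).
Total input = 2045 + 1870 = 3915 W.
Radiated: εσ·A_surf·T⁴ with A_surf = 2A = 11.78 m².
T⁴ = 3915/(0.78·5.67×10⁻⁸·11.78) = 7.515×10⁹ K⁴.

T ≈ 294 K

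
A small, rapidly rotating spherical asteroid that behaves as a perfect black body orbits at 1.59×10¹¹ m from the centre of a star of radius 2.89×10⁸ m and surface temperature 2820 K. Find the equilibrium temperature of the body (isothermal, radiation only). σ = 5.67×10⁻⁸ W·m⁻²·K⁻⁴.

The star's surface emits σT_*⁴; at distance d the flux is S = σT_*⁴(R_*/d)².
S = 5.67×10⁻⁸·(2820)⁴·(2.89×10⁸/1.59×10¹¹)² = 11.85 W/m².
For an isothermal sphere T⁴ = (1−a)S/(4σ) = 5.223×10⁷ K⁴.

T ≈ 85.0 K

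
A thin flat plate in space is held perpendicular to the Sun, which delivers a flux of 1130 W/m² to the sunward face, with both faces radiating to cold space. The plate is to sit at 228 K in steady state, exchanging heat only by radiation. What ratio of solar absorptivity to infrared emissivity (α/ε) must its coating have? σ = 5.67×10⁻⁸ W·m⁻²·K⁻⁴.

α/ε ≈ 0.271

Balance: αS·A = εσ·2A·T⁴ ⇒ α/ε = 2σT⁴/S.
α/ε = 2·5.67×10⁻⁸·(228)⁴/1130 = 2·5.67×10⁻⁸·2.702×10⁹/1130.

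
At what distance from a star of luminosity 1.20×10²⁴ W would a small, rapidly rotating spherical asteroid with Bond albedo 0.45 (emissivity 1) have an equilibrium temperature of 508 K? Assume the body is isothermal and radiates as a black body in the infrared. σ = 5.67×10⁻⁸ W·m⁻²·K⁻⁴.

d ≈ 1.86×10⁹ m

For an isothermal black-emitting sphere, (1−a)S·πr² = σ·4πr²·T⁴ ⇒ S = 4σT⁴/(1−a).
S = 4·5.67×10⁻⁸·(508)⁴/0.550 = 27460 W/m².
Flux falls as S = L/(4πd²), so d = √(L/(4πS)) = √(1.20×10²⁴/(4π·27460)).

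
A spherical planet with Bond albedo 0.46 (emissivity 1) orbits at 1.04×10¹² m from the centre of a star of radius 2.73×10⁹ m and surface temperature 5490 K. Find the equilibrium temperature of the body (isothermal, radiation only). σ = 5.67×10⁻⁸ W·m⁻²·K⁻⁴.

T ≈ 170 K

The star's surface emits σT_*⁴; at distance d the flux is S = σT_*⁴(R_*/d)².
S = 5.67×10⁻⁸·(5490)⁴·(2.73×10⁹/1.04×10¹²)² = 354.9 W/m².
For an isothermal sphere T⁴ = (1−a)S/(4σ) = 8.450×10⁸ K⁴.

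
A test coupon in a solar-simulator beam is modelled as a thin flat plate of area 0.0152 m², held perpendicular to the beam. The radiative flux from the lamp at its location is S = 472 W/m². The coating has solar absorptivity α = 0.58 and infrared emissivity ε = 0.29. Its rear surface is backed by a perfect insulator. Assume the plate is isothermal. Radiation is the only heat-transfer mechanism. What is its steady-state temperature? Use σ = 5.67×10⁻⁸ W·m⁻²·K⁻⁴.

T ≈ 359 K

At equilibrium, absorbed power = emitted power.
Absorbing cross-section = A = 0.01520 m²; emitting surface = A = 0.01520 m² (ratio 1).
αS·A_cross = εσ·A_surf·T⁴  ⇒  T⁴ = αS/(ε·1σ).
T⁴ = 0.580·472/(0.29·1·5.67×10⁻⁸) = 1.665×10¹⁰ K⁴.
T = (1.665×10¹⁰)^(1/4).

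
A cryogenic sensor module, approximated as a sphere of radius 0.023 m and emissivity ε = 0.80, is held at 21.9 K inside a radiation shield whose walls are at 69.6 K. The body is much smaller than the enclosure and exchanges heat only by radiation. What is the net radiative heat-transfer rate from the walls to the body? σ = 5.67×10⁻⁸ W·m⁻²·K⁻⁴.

For a small grey body in a large enclosure: P_net = εσA(T_body⁴ − T_wall⁴).
A = 4πr² = 0.006648 m²; T_body⁴ − T_wall⁴ = 2.300×10⁵ − 2.347×10⁷ = -2.324×10⁷ K⁴.
|P_net| = 0.80·5.67×10⁻⁸·0.006648·2.324×10⁷.

P_net ≈ 0.00701 W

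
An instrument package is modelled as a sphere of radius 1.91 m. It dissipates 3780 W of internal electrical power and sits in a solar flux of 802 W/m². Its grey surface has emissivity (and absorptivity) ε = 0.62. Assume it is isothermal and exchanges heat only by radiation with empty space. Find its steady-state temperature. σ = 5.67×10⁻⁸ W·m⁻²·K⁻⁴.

T ≈ 277 K

At steady state, absorbed solar power + internal power = radiated power.
Absorbed: α·S·A_cross = 0.62·802·11.46 = 5699 W (cross-section πr²).
Total input = 5699 + 3780 = 9479 W.
Radiated: εσ·A_surf·T⁴ with A_surf = 4πr² = 45.84 m².
T⁴ = 9479/(0.62·5.67×10⁻⁸·45.84) = 5.882×10⁹ K⁴.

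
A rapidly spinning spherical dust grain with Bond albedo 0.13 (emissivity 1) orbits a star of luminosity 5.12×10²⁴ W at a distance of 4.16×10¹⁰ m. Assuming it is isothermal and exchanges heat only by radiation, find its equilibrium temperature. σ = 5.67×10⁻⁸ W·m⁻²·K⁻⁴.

T ≈ 173 K

First find the stellar flux at distance d: S = L/(4πd²) = 5.12×10²⁴/(4π·(4.16×10¹⁰)²) = 235.4 W/m².
For an isothermal sphere, absorbed (1−a)S·πr² = emitted σ·4πr²·T⁴, so T⁴ = (1−a)S/(4σ).
T⁴ = 0.870·235.4/(4·5.67×10⁻⁸) = 9.031×10⁸ K⁴.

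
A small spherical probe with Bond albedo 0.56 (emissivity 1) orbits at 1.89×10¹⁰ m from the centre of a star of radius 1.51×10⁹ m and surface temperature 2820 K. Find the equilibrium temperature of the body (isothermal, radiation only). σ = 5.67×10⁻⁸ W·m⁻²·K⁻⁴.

T ≈ 459 K

The star's surface emits σT_*⁴; at distance d the flux is S = σT_*⁴(R_*/d)².
S = 5.67×10⁻⁸·(2820)⁴·(1.51×10⁹/1.89×10¹⁰)² = 22890 W/m².
For an isothermal sphere T⁴ = (1−a)S/(4σ) = 4.440×10¹⁰ K⁴.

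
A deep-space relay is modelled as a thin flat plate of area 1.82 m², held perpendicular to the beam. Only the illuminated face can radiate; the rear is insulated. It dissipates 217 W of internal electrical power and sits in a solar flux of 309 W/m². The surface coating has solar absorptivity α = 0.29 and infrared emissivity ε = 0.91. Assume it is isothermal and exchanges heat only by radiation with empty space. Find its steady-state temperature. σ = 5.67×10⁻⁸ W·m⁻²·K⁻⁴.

At steady state, absorbed solar power + internal power = radiated power.
Absorbed: α·S·A_cross = 0.29·309·1.820 = 163.1 W (cross-section A).
Total input = 163.1 + 217 = 380.1 W.
Radiated: εσ·A_surf·T⁴ with A_surf = A = 1.820 m².
T⁴ = 380.1/(0.91·5.67×10⁻⁸·1.820) = 4.048×10⁹ K⁴.

T ≈ 252 K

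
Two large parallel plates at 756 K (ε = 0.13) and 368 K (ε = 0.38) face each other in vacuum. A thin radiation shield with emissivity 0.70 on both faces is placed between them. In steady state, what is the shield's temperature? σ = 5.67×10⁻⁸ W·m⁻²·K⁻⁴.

T_s ≈ 566 K

In steady state the net flux on the hot side equals that on the cold side.
σ(T₁⁴−T_s⁴)/D₁ = σ(T_s⁴−T₂⁴)/D₂, with D₁ = 1/ε₁+1/ε_s−1 = 8.121, D₂ = 1/ε_s+1/ε₂−1 = 3.060.
Solve for T_s⁴: T_s⁴ = (D₂·T₁⁴ + D₁·T₂⁴)/(D₁+D₂) = 1.027×10¹¹ K⁴.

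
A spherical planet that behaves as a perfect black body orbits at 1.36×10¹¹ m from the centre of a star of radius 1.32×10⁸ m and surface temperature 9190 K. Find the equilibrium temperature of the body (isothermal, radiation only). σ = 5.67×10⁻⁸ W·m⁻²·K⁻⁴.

The star's surface emits σT_*⁴; at distance d the flux is S = σT_*⁴(R_*/d)².
S = 5.67×10⁻⁸·(9190)⁴·(1.32×10⁸/1.36×10¹¹)² = 381.0 W/m².
For an isothermal sphere T⁴ = (1−a)S/(4σ) = 1.680×10⁹ K⁴.

T ≈ 202 K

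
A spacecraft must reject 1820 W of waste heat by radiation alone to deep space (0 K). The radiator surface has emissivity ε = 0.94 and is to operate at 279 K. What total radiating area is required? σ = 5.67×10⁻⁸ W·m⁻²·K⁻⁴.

A ≈ 5.64 m²

P = εσA T⁴ ⇒ A = P/(εσT⁴).
T⁴ = 6.059×10⁹ K⁴.
A = 1820/(0.94 × 5.67×10⁻⁸ × 6.059×10⁹).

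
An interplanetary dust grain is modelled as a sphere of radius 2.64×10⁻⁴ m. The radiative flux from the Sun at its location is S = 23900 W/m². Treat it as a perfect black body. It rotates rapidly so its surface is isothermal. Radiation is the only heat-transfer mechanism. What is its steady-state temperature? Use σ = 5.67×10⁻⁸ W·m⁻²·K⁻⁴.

At equilibrium, absorbed power = emitted power.
Absorbing cross-section = πr² = 2.190×10⁻⁷ m²; emitting surface = 4πr² = 8.758×10⁻⁷ m² (ratio 4).
S·A_cross = εσ·A_surf·T⁴  ⇒  T⁴ = S/(4σ).
T⁴ = 1.00·23900/(4·5.67×10⁻⁸) = 1.054×10¹¹ K⁴.
T = (1.054×10¹¹)^(1/4).

T ≈ 570 K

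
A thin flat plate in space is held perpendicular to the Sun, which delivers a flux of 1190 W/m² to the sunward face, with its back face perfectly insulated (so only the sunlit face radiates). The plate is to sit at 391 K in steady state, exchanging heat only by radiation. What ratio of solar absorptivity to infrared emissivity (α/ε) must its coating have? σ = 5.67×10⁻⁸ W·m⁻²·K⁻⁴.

α/ε ≈ 1.11

Balance: αS·A = εσ·1A·T⁴ ⇒ α/ε = σT⁴/S.
α/ε = 5.67×10⁻⁸·(391)⁴/1190 = 5.67×10⁻⁸·2.337×10¹⁰/1190.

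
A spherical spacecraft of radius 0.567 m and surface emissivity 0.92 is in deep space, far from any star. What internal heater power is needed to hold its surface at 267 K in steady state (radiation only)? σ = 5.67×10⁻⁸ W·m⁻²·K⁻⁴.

P = εσ·4πr²·T⁴.
4πr² = 4.040 m²; T⁴ = 5.082×10⁹ K⁴.
P = 0.92·5.67×10⁻⁸·4.040·5.082×10⁹.

P ≈ 1070 W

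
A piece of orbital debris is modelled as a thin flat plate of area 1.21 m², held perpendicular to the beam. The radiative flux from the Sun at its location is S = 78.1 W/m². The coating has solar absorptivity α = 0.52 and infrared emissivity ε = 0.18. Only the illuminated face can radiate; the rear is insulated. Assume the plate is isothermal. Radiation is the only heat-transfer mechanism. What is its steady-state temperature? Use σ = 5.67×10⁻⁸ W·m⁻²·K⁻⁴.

At equilibrium, absorbed power = emitted power.
Absorbing cross-section = A = 1.210 m²; emitting surface = A = 1.210 m² (ratio 1).
αS·A_cross = εσ·A_surf·T⁴  ⇒  T⁴ = αS/(ε·1σ).
T⁴ = 0.520·78.1/(0.18·1·5.67×10⁻⁸) = 3.979×10⁹ K⁴.
T = (3.979×10⁹)^(1/4).

T ≈ 251 K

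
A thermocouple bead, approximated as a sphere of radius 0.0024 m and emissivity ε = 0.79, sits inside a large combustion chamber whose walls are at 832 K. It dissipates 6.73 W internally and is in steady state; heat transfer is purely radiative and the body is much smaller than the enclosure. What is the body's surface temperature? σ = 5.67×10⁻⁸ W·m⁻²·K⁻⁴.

For a small grey body in a large enclosure, net radiated power = εσA(T⁴ − T_w⁴).
Steady state: P = εσA(T⁴ − T_w⁴) with A = 4πr² = 7.238×10⁻⁵ m².
T⁴ = P/(εσA) + T_w⁴ = 6.73/(0.79·5.67×10⁻⁸·7.238×10⁻⁵) + (832)⁴
    = 2.076×10¹² + 4.792×10¹¹ = 2.555×10¹² K⁴.

T ≈ 1260 K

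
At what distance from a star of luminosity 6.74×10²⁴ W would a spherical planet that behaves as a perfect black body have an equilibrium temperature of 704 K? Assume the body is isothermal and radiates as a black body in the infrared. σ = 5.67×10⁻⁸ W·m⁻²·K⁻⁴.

d ≈ 3.10×10⁹ m

For an isothermal black-emitting sphere, (1−a)S·πr² = σ·4πr²·T⁴ ⇒ S = 4σT⁴/(1−a).
S = 4·5.67×10⁻⁸·(704)⁴/1.00 = 55710 W/m².
Flux falls as S = L/(4πd²), so d = √(L/(4πS)) = √(6.74×10²⁴/(4π·55710)).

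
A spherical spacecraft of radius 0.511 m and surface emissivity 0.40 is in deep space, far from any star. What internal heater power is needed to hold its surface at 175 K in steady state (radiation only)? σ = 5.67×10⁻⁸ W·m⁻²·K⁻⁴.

P ≈ 69.8 W

P = εσ·4πr²·T⁴.
4πr² = 3.281 m²; T⁴ = 9.379×10⁸ K⁴.
P = 0.40·5.67×10⁻⁸·3.281·9.379×10⁸.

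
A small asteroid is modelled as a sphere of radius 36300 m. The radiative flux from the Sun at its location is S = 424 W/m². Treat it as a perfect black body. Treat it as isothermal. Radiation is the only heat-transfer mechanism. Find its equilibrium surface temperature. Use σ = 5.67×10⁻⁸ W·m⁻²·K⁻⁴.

At equilibrium, absorbed power = emitted power.
Absorbing cross-section = πr² = 4.140×10⁹ m²; emitting surface = 4πr² = 1.656×10¹⁰ m² (ratio 4).
S·A_cross = εσ·A_surf·T⁴  ⇒  T⁴ = S/(4σ).
T⁴ = 1.00·424/(4·5.67×10⁻⁸) = 1.869×10⁹ K⁴.
T = (1.869×10⁹)^(1/4).

T ≈ 208 K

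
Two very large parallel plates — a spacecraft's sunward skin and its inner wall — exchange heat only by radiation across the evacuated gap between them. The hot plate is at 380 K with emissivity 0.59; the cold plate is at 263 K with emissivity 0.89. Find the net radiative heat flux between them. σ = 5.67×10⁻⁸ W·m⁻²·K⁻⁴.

For two infinite grey parallel plates, q = σ(T₁⁴ − T₂⁴)/(1/ε₁ + 1/ε₂ − 1).
T₁⁴ − T₂⁴ = 2.085×10¹⁰ − 4.784×10⁹ = 1.607×10¹⁰ K⁴.
1/ε₁ + 1/ε₂ − 1 = 1.695 + 1.124 − 1 = 1.819.
q = 5.67×10⁻⁸ × 1.607×10¹⁰ / 1.819.

q ≈ 501 W/m²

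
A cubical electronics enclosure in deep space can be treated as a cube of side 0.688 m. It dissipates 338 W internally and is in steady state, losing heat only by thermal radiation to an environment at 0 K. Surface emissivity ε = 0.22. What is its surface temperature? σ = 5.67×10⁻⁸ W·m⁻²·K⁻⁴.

T ≈ 313 K

Steady state: internal power = radiated power, P = εσA T⁴.
Radiating area A = 6L² = 2.840 m².
T⁴ = P/(εσA) = 338/(0.22·5.67×10⁻⁸·2.840) = 9.541×10⁹ K⁴.
T = (9.541×10⁹)^(1/4).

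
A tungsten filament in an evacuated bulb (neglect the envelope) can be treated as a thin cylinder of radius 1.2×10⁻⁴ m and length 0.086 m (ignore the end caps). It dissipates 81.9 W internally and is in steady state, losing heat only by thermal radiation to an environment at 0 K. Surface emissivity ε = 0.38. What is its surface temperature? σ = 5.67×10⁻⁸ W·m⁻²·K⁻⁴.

T ≈ 2770 K

Steady state: internal power = radiated power, P = εσA T⁴.
Radiating area A = 2πrL = 6.484×10⁻⁵ m².
T⁴ = P/(εσA) = 81.9/(0.38·5.67×10⁻⁸·6.484×10⁻⁵) = 5.862×10¹³ K⁴.
T = (5.862×10¹³)^(1/4).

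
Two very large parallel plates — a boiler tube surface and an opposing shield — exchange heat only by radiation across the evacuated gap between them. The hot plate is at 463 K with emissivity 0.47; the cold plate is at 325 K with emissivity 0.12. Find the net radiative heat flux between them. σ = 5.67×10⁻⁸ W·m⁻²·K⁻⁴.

For two infinite grey parallel plates, q = σ(T₁⁴ − T₂⁴)/(1/ε₁ + 1/ε₂ − 1).
T₁⁴ − T₂⁴ = 4.595×10¹⁰ − 1.116×10¹⁰ = 3.480×10¹⁰ K⁴.
1/ε₁ + 1/ε₂ − 1 = 2.128 + 8.333 − 1 = 9.461.
q = 5.67×10⁻⁸ × 3.480×10¹⁰ / 9.461.

q ≈ 209 W/m²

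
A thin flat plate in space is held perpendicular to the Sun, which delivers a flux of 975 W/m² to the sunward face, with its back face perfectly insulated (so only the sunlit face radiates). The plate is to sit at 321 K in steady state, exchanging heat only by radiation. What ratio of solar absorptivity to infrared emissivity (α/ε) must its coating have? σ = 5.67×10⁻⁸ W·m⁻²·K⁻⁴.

Balance: αS·A = εσ·1A·T⁴ ⇒ α/ε = σT⁴/S.
α/ε = 5.67×10⁻⁸·(321)⁴/975 = 5.67×10⁻⁸·1.062×10¹⁰/975.

α/ε ≈ 0.617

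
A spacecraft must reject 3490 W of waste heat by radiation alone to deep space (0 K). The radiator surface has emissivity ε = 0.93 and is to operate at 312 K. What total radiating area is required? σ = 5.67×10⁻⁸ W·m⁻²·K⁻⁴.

A ≈ 6.98 m²

P = εσA T⁴ ⇒ A = P/(εσT⁴).
T⁴ = 9.476×10⁹ K⁴.
A = 3490/(0.93 × 5.67×10⁻⁸ × 9.476×10⁹).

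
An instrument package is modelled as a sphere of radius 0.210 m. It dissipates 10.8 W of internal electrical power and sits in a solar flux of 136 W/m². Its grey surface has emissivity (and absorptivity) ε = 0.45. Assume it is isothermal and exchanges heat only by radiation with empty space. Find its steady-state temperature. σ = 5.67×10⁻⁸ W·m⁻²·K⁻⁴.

At steady state, absorbed solar power + internal power = radiated power.
Absorbed: α·S·A_cross = 0.45·136·0.1385 = 8.479 W (cross-section πr²).
Total input = 8.479 + 10.8 = 19.28 W.
Radiated: εσ·A_surf·T⁴ with A_surf = 4πr² = 0.5542 m².
T⁴ = 19.28/(0.45·5.67×10⁻⁸·0.5542) = 1.363×10⁹ K⁴.

T ≈ 192 K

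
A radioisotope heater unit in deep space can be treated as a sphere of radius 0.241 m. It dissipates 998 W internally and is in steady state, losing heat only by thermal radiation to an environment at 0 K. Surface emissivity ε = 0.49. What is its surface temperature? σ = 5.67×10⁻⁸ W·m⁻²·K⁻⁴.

Steady state: internal power = radiated power, P = εσA T⁴.
Radiating area A = 4πr² = 0.7299 m².
T⁴ = P/(εσA) = 998/(0.49·5.67×10⁻⁸·0.7299) = 4.922×10¹⁰ K⁴.
T = (4.922×10¹⁰)^(1/4).

T ≈ 471 K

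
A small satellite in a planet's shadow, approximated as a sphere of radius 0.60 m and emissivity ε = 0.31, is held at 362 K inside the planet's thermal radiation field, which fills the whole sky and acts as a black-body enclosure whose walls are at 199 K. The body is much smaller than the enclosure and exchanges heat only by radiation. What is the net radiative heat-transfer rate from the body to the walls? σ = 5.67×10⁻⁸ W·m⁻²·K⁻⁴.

P_net ≈ 1240 W

For a small grey body in a large enclosure: P_net = εσA(T_body⁴ − T_wall⁴).
A = 4πr² = 4.524 m²; T_body⁴ − T_wall⁴ = 1.717×10¹⁰ − 1.568×10⁹ = 1.560×10¹⁰ K⁴.
|P_net| = 0.31·5.67×10⁻⁸·4.524·1.560×10¹⁰.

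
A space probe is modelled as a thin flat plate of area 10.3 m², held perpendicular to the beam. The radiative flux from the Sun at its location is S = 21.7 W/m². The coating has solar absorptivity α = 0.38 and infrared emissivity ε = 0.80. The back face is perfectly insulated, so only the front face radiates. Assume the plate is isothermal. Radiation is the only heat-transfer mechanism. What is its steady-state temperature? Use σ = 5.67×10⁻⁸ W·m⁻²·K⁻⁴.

T ≈ 116 K

At equilibrium, absorbed power = emitted power.
Absorbing cross-section = A = 10.30 m²; emitting surface = A = 10.30 m² (ratio 1).
αS·A_cross = εσ·A_surf·T⁴  ⇒  T⁴ = αS/(ε·1σ).
T⁴ = 0.380·21.7/(0.80·1·5.67×10⁻⁸) = 1.818×10⁸ K⁴.
T = (1.818×10⁸)^(1/4).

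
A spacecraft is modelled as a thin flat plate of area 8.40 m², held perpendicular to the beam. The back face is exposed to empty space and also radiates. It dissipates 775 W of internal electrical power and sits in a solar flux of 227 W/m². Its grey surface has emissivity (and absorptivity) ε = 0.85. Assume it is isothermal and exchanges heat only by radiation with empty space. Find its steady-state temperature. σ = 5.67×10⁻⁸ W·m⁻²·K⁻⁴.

T ≈ 233 K

At steady state, absorbed solar power + internal power = radiated power.
Absorbed: α·S·A_cross = 0.85·227·8.400 = 1621 W (cross-section A).
Total input = 1621 + 775 = 2396 W.
Radiated: εσ·A_surf·T⁴ with A_surf = 2A = 16.80 m².
T⁴ = 2396/(0.85·5.67×10⁻⁸·16.80) = 2.959×10⁹ K⁴.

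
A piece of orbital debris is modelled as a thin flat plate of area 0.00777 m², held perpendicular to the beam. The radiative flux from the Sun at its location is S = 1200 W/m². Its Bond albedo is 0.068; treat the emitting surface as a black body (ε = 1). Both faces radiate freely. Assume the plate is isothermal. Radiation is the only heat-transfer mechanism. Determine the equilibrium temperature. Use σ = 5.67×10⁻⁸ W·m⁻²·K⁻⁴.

At equilibrium, absorbed power = emitted power.
Absorbing cross-section = A = 0.007770 m²; emitting surface = 2A = 0.01554 m² (ratio 2).
(1−a)S·A_cross = εσ·A_surf·T⁴  ⇒  T⁴ = (1−a)S/(2σ).
T⁴ = 0.932·1200/(2·5.67×10⁻⁸) = 9.862×10⁹ K⁴.
T = (9.862×10⁹)^(1/4).

T ≈ 315 K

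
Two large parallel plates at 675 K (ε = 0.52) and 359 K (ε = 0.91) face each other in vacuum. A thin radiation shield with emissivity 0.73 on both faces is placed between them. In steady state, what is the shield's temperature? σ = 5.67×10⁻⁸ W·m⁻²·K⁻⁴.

T_s ≈ 550 K

In steady state the net flux on the hot side equals that on the cold side.
σ(T₁⁴−T_s⁴)/D₁ = σ(T_s⁴−T₂⁴)/D₂, with D₁ = 1/ε₁+1/ε_s−1 = 2.293, D₂ = 1/ε_s+1/ε₂−1 = 1.469.
Solve for T_s⁴: T_s⁴ = (D₂·T₁⁴ + D₁·T₂⁴)/(D₁+D₂) = 9.118×10¹⁰ K⁴.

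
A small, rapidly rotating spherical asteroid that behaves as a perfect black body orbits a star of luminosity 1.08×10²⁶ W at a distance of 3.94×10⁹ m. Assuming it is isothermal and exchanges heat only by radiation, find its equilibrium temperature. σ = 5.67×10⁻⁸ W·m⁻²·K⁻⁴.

T ≈ 1250 K

First find the stellar flux at distance d: S = L/(4πd²) = 1.08×10²⁶/(4π·(3.94×10⁹)²) = 5.536×10⁵ W/m².
For an isothermal sphere, absorbed (1−a)S·πr² = emitted σ·4πr²·T⁴, so T⁴ = (1−a)S/(4σ).
T⁴ = 1.00·5.536×10⁵/(4·5.67×10⁻⁸) = 2.441×10¹² K⁴.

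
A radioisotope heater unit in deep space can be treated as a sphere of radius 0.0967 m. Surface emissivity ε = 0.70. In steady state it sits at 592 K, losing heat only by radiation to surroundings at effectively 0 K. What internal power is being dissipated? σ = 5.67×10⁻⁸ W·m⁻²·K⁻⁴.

Steady state: P = εσA T⁴.
A = 4πr² = 0.1175 m²; T⁴ = (592)⁴ = 1.228×10¹¹ K⁴.
P = 0.70 × 5.67×10⁻⁸ × 0.1175 × 1.228×10¹¹.

P ≈ 573 W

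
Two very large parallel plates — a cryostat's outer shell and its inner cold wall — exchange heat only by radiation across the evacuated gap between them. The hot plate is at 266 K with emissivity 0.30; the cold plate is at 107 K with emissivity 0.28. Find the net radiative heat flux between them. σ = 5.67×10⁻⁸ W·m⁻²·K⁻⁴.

For two infinite grey parallel plates, q = σ(T₁⁴ − T₂⁴)/(1/ε₁ + 1/ε₂ − 1).
T₁⁴ − T₂⁴ = 5.006×10⁹ − 1.311×10⁸ = 4.875×10⁹ K⁴.
1/ε₁ + 1/ε₂ − 1 = 3.333 + 3.571 − 1 = 5.905.
q = 5.67×10⁻⁸ × 4.875×10⁹ / 5.905.

q ≈ 46.8 W/m²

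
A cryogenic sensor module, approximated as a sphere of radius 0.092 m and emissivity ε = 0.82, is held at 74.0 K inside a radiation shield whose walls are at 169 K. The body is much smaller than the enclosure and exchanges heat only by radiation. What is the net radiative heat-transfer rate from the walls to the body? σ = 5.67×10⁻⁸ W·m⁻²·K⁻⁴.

For a small grey body in a large enclosure: P_net = εσA(T_body⁴ − T_wall⁴).
A = 4πr² = 0.1064 m²; T_body⁴ − T_wall⁴ = 2.999×10⁷ − 8.157×10⁸ = -7.857×10⁸ K⁴.
|P_net| = 0.82·5.67×10⁻⁸·0.1064·7.857×10⁸.

P_net ≈ 3.89 W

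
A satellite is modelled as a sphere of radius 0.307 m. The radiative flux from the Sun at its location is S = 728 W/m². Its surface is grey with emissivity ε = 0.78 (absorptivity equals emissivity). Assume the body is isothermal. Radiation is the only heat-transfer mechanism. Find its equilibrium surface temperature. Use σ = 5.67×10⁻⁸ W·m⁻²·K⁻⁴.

T ≈ 238 K

At equilibrium, absorbed power = emitted power.
Absorbing cross-section = πr² = 0.2961 m²; emitting surface = 4πr² = 1.184 m² (ratio 4).
εS·A_cross = εσ·A_surf·T⁴  ⇒  T⁴ = S/(4σ)   (ε cancels).
T⁴ = 728/(4·5.67×10⁻⁸) = 3.210×10⁹ K⁴.
T = (3.210×10⁹)^(1/4).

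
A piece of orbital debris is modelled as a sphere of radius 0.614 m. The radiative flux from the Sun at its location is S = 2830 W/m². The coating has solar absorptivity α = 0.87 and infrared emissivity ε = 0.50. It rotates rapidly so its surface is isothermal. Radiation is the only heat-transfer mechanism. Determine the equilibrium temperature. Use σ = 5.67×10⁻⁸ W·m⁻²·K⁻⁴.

T ≈ 384 K

At equilibrium, absorbed power = emitted power.
Absorbing cross-section = πr² = 1.184 m²; emitting surface = 4πr² = 4.737 m² (ratio 4).
αS·A_cross = εσ·A_surf·T⁴  ⇒  T⁴ = αS/(ε·4σ).
T⁴ = 0.870·2830/(0.50·4·5.67×10⁻⁸) = 2.171×10¹⁰ K⁴.
T = (2.171×10¹⁰)^(1/4).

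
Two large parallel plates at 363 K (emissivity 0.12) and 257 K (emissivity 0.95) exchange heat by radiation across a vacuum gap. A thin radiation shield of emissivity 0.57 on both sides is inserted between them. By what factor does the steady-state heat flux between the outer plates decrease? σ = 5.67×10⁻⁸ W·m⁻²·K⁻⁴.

factor ≈ 1.30

Without shield: q₀ = σΔ(T⁴)/(1/ε₁+1/ε₂−1) with denominator 8.386.
With shield the two gaps are in series; the resistances add: (1/ε₁+1/ε_s−1)+(1/ε_s+1/ε₂−1) = 9.088+1.807 = 10.89.
Heat-flux ratio q₀/q = 10.89/8.386.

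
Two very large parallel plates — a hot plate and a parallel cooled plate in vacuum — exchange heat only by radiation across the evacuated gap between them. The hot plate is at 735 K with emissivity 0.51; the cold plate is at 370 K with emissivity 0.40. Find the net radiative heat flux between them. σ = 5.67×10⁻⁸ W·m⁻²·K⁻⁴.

q ≈ 4470 W/m²

For two infinite grey parallel plates, q = σ(T₁⁴ − T₂⁴)/(1/ε₁ + 1/ε₂ − 1).
T₁⁴ − T₂⁴ = 2.918×10¹¹ − 1.874×10¹⁰ = 2.731×10¹¹ K⁴.
1/ε₁ + 1/ε₂ − 1 = 1.961 + 2.500 − 1 = 3.461.
q = 5.67×10⁻⁸ × 2.731×10¹¹ / 3.461.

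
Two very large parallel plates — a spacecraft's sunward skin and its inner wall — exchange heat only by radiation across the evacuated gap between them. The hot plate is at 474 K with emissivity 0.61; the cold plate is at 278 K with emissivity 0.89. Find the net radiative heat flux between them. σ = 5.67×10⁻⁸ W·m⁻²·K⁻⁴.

For two infinite grey parallel plates, q = σ(T₁⁴ − T₂⁴)/(1/ε₁ + 1/ε₂ − 1).
T₁⁴ − T₂⁴ = 5.048×10¹⁰ − 5.973×10⁹ = 4.451×10¹⁰ K⁴.
1/ε₁ + 1/ε₂ − 1 = 1.639 + 1.124 − 1 = 1.763.
q = 5.67×10⁻⁸ × 4.451×10¹⁰ / 1.763.

q ≈ 1430 W/m²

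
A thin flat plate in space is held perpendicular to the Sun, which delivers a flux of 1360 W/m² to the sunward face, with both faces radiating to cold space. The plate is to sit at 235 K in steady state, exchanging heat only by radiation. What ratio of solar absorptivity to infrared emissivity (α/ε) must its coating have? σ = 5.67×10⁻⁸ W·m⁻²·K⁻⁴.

α/ε ≈ 0.254

Balance: αS·A = εσ·2A·T⁴ ⇒ α/ε = 2σT⁴/S.
α/ε = 2·5.67×10⁻⁸·(235)⁴/1360 = 2·5.67×10⁻⁸·3.050×10⁹/1360.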